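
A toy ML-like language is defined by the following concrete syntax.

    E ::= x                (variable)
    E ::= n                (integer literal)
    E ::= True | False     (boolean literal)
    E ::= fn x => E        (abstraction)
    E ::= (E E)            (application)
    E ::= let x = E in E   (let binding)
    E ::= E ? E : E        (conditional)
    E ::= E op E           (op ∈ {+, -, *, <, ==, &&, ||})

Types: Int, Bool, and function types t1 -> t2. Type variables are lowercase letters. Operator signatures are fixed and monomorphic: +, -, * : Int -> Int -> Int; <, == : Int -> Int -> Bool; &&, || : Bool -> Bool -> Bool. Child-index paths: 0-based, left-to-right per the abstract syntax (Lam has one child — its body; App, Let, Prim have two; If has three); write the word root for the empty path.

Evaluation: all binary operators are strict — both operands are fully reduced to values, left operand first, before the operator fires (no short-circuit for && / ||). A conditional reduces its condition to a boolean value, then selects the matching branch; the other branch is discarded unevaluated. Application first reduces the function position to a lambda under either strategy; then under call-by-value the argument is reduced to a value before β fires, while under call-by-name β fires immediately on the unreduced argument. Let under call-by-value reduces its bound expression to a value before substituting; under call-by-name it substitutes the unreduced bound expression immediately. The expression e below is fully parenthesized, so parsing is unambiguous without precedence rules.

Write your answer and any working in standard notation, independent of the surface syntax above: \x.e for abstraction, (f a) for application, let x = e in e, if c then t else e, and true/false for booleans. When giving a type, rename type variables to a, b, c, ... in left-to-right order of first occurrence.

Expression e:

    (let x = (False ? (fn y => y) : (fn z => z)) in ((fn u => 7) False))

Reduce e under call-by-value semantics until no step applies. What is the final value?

Derivation:
step 0: (let x = (if false then (\y.y) else (\z.z)) in ((\u.7) false))
step 1: [if@0] (let x = (\z.z) in ((\u.7) false))
step 2: [let@root] ((\u.7) false)
step 3: [beta@root] 7

Answer: 7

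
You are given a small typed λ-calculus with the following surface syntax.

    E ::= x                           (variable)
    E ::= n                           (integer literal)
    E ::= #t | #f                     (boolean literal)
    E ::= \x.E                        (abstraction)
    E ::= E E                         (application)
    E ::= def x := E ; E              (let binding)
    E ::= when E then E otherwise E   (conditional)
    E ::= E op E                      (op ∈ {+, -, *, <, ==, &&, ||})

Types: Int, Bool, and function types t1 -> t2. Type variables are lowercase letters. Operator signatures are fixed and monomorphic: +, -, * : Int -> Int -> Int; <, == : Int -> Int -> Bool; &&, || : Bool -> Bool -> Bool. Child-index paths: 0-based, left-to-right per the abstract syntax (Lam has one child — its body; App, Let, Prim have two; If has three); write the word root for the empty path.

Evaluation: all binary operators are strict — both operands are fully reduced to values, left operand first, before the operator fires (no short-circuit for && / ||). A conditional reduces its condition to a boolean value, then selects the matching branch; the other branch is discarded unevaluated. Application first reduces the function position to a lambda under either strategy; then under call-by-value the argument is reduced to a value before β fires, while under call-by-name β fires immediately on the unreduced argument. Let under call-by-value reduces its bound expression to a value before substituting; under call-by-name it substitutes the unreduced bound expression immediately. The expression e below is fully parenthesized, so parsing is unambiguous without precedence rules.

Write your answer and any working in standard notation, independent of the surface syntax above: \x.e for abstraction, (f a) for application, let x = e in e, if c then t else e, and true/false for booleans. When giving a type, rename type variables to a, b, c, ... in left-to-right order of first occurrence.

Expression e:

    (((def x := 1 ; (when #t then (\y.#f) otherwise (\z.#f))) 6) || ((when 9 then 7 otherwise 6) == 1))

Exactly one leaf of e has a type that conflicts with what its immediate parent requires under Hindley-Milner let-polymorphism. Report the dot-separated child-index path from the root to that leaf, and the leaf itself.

Answer: 1.0.0 : 9

Working:
let x : Int
  unify Bool ~ Bool
\y._ : a -> Bool
\z._ : b -> Bool
  unify a -> Bool ~ b -> Bool
  unify a ~ b
  unify Bool ~ Bool
  unify b -> Bool ~ Int -> c
  unify b ~ Int
  unify Bool ~ c
_ _ : Bool
  unify Bool ~ Bool
  unify Int ~ Bool
  FAIL: mismatch Int ~ Bool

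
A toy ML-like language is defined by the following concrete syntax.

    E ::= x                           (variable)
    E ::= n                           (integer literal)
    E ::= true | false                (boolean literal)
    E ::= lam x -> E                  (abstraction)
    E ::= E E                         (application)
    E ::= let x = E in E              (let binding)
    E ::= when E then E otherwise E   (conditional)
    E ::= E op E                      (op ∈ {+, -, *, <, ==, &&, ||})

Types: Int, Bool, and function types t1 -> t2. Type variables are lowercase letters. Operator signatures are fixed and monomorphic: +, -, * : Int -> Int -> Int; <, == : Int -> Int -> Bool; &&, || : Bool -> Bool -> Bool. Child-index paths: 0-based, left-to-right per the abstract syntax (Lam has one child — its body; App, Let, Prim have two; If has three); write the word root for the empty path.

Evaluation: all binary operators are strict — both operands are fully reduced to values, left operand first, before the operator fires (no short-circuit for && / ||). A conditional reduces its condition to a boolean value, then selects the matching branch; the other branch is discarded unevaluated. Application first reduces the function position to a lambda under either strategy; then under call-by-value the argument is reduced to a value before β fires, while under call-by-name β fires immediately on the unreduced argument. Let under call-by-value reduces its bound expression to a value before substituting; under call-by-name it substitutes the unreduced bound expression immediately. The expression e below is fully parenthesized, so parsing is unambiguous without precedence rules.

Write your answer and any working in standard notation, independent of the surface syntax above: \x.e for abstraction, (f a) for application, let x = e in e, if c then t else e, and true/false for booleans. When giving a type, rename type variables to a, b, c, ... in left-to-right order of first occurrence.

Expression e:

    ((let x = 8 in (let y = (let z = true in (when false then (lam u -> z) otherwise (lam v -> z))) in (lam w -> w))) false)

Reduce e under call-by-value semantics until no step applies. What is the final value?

Answer: false

Derivation:
step 0: ((let x = 8 in (let y = (let z = true in (if false then (\u.z) else (\v.z))) in (\w.w))) false)
step 1: [let@0] ((let y = (let z = true in (if false then (\u.z) else (\v.z))) in (\w.w)) false)
step 2: [let@0.0] ((let y = (if false then (\u.true) else (\v.true)) in (\w.w)) false)
step 3: [if@0.0] ((let y = (\v.true) in (\w.w)) false)
step 4: [let@0] ((\w.w) false)
step 5: [beta@root] false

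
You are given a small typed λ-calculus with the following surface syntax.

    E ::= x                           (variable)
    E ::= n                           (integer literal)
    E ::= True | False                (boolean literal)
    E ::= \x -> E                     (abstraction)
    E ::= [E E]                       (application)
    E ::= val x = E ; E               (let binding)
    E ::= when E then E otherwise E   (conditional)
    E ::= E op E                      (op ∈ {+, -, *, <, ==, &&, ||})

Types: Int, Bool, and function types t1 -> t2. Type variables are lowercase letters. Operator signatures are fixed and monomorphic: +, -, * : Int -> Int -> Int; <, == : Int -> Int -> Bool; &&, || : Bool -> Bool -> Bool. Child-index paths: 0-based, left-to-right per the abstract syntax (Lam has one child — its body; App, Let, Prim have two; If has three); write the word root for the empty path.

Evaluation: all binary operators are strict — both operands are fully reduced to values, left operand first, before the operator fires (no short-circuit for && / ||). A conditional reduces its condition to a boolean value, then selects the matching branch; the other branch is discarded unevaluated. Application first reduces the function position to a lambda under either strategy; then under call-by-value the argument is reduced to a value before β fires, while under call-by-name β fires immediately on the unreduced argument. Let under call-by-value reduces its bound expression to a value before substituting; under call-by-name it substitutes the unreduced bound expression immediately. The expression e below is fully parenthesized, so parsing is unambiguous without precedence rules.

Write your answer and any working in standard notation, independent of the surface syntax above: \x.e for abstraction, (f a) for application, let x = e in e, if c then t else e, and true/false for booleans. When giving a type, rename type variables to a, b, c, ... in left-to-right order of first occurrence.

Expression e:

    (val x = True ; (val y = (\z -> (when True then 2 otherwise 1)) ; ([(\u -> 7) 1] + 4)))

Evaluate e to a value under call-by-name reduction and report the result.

Derivation:
step 0: (let x = true in (let y = (\z.(if true then 2 else 1)) in (((\u.7) 1) + 4)))
step 1: [let@root] (let y = (\z.(if true then 2 else 1)) in (((\u.7) 1) + 4))
step 2: [let@root] (((\u.7) 1) + 4)
step 3: [beta@0] (7 + 4)
step 4: [delta@root] 11

Answer: 11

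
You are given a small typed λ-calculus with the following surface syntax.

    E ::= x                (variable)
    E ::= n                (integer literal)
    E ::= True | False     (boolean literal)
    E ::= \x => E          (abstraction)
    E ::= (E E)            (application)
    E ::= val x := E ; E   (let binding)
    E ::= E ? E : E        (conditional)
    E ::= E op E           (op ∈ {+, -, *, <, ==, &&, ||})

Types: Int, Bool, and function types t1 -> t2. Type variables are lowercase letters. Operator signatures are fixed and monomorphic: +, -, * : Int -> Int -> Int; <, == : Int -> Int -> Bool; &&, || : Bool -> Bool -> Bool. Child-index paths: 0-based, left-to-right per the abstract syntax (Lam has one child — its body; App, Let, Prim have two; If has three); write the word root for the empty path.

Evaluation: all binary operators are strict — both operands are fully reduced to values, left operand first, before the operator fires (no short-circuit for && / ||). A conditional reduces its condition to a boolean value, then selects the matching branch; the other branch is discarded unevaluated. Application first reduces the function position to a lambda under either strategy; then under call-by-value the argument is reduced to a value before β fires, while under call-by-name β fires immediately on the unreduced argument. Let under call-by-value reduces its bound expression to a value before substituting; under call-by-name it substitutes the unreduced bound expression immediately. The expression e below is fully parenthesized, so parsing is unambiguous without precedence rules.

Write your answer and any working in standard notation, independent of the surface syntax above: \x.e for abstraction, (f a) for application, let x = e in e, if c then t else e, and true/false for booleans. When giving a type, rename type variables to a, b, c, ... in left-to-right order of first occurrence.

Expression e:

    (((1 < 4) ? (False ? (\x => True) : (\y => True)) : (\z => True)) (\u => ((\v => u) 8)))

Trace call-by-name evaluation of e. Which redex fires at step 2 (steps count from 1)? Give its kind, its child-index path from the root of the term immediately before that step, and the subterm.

Answer: if at 0 : (if true then (if false then (\x.true) else (\y.true)) else (\z.true))

Derivation:
step 0: ((if (1 < 4) then (if false then (\x.true) else (\y.true)) else (\z.true)) (\u.((\v.u) 8)))
step 1: [delta@0.0] ((if true then (if false then (\x.true) else (\y.true)) else (\z.true)) (\u.((\v.u) 8)))
step 2: [if@0] ((if false then (\x.true) else (\y.true)) (\u.((\v.u) 8)))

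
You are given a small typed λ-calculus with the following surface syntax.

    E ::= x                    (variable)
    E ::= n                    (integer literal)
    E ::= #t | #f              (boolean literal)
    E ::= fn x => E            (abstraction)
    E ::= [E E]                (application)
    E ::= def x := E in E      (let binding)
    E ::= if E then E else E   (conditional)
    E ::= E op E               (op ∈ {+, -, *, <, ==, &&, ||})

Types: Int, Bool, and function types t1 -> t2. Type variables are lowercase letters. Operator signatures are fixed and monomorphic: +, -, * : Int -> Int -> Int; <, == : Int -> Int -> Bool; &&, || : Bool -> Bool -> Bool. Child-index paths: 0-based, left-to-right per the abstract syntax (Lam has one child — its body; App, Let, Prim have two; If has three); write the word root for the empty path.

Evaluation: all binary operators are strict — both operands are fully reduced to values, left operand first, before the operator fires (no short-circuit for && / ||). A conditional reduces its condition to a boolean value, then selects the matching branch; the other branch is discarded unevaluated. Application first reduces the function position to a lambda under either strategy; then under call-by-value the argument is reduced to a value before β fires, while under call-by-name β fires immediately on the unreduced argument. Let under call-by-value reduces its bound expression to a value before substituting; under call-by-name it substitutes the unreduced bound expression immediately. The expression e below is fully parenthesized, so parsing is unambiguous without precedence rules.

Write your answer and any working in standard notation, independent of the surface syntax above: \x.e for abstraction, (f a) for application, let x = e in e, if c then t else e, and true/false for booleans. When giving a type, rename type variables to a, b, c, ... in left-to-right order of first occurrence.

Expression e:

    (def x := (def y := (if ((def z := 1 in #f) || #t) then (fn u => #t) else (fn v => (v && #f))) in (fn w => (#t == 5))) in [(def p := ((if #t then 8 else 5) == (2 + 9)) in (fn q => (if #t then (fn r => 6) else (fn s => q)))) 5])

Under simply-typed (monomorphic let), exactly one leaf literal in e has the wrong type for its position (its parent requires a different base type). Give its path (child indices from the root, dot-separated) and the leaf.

Answer: 0.1.0.0 : true

Working:
let z : Int
  unify Bool ~ Bool
  unify Bool ~ Bool
  unify Bool ~ Bool
\u._ : a -> Bool
v : b
  unify b ~ Bool
  unify Bool ~ Bool
\v._ : Bool -> Bool
  unify a -> Bool ~ Bool -> Bool
  unify a ~ Bool
  unify Bool ~ Bool
let y : Bool -> Bool
  unify Bool ~ Int
  FAIL: mismatch Bool ~ Int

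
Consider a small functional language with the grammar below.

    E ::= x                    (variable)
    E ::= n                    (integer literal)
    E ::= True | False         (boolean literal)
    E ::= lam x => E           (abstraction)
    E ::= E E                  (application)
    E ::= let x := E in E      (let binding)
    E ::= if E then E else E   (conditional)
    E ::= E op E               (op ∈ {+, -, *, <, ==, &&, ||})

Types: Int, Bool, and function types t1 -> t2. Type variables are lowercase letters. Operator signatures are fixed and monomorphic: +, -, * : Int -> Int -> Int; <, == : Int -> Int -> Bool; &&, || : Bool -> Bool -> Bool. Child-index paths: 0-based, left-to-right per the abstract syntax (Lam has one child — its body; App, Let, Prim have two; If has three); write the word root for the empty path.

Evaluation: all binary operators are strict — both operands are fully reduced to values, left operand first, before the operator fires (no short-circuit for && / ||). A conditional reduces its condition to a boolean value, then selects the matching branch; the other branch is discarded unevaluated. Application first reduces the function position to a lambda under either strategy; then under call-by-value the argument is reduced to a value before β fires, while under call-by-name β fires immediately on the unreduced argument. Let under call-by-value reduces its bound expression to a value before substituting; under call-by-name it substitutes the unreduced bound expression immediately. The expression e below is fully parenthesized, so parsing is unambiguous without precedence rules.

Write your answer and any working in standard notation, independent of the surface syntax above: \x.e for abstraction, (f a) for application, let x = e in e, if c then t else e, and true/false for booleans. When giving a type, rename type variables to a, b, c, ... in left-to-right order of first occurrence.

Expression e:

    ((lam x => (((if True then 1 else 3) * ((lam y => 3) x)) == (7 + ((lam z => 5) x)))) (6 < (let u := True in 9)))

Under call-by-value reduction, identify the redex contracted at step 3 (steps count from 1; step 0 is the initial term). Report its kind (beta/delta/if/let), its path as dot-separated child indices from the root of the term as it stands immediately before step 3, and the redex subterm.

Derivation:
step 0: ((\x.(((if true then 1 else 3) * ((\y.3) x)) == (7 + ((\z.5) x)))) (6 < (let u = true in 9)))
step 1: [let@1.1] ((\x.(((if true then 1 else 3) * ((\y.3) x)) == (7 + ((\z.5) x)))) (6 < 9))
step 2: [delta@1] ((\x.(((if true then 1 else 3) * ((\y.3) x)) == (7 + ((\z.5) x)))) true)
step 3: [beta@root] (((if true then 1 else 3) * ((\y.3) true)) == (7 + ((\z.5) true)))

Answer: beta at root : ((\x.(((if true then 1 else 3) * ((\y.3) x)) == (7 + ((\z.5) x)))) true)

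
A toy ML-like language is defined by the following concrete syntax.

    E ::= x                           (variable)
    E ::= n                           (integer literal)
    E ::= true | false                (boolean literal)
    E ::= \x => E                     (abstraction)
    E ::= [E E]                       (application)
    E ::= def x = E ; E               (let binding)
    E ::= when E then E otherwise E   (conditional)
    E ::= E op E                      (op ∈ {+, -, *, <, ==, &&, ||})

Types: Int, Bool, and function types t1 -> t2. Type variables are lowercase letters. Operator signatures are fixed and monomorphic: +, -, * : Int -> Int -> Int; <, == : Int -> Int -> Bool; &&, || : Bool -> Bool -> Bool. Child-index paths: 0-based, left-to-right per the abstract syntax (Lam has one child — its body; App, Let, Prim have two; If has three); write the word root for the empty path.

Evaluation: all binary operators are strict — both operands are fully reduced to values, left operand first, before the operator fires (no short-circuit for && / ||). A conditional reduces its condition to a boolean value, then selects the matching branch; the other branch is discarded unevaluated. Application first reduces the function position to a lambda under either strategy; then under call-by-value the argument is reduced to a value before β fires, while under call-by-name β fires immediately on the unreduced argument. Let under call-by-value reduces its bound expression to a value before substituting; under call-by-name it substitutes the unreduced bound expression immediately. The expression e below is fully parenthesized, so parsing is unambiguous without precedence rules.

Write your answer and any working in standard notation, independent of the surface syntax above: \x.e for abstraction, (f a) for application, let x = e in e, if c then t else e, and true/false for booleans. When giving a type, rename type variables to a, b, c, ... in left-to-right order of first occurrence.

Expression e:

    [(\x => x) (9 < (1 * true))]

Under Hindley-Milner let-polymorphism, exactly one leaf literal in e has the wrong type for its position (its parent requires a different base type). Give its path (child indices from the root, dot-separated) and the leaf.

Derivation:
x : a
\x._ : a -> a
  unify Int ~ Int
  unify Int ~ Int
  unify Bool ~ Int
  FAIL: mismatch Bool ~ Int

Answer: 1.1.1 : true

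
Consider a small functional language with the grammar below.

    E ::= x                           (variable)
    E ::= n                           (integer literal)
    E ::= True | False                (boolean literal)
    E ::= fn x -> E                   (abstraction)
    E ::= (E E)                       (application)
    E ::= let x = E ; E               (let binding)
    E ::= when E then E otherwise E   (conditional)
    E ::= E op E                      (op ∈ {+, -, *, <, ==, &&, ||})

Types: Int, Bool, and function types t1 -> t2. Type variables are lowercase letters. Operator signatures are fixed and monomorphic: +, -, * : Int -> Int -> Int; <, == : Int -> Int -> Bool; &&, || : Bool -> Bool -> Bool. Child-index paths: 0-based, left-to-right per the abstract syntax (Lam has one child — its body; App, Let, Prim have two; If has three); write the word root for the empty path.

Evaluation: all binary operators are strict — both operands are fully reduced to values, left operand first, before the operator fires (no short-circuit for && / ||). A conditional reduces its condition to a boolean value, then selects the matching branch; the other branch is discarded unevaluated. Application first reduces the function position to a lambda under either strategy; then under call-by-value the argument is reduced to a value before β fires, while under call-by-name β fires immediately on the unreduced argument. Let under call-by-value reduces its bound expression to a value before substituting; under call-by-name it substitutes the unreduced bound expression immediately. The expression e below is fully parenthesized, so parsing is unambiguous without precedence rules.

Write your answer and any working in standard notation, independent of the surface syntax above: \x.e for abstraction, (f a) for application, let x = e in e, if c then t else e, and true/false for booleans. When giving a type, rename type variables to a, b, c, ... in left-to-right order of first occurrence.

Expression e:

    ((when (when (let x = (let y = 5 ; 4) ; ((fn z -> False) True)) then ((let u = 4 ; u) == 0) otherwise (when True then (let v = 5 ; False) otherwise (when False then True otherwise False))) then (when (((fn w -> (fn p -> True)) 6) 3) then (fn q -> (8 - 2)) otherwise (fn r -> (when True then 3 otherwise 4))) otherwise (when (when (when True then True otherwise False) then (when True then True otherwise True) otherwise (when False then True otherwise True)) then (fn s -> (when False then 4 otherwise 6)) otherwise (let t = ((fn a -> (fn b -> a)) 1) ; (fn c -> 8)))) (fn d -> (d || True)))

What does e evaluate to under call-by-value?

Answer: 6

Working:
step 0: ((if (if (let x = (let y = 5 in 4) in ((\z.false) true)) then ((let u = 4 in u) == 0) else (if true then (let v = 5 in false) else (if false then true else false))) then (if (((\w.(\p.true)) 6) 3) then (\q.(8 - 2)) else (\r.(if true then 3 else 4))) else (if (if (if true then true else false) then (if true then true else true) else (if false then true else true)) then (\s.(if false then 4 else 6)) else (let t = ((\a.(\b.a)) 1) in (\c.8)))) (\d.(d || true)))
step 1: [let@0.0.0.0] ((if (if (let x = 4 in ((\z.false) true)) then ((let u = 4 in u) == 0) else (if true then (let v = 5 in false) else (if false then true else false))) then (if (((\w.(\p.true)) 6) 3) then (\q.(8 - 2)) else (\r.(if true then 3 else 4))) else (if (if (if true then true else false) then (if true then true else true) else (if false then true else true)) then (\s.(if false then 4 else 6)) else (let t = ((\a.(\b.a)) 1) in (\c.8)))) (\d.(d || true)))
step 2: [let@0.0.0] ((if (if ((\z.false) true) then ((let u = 4 in u) == 0) else (if true then (let v = 5 in false) else (if false then true else false))) then (if (((\w.(\p.true)) 6) 3) then (\q.(8 - 2)) else (\r.(if true then 3 else 4))) else (if (if (if true then true else false) then (if true then true else true) else (if false then true else true)) then (\s.(if false then 4 else 6)) else (let t = ((\a.(\b.a)) 1) in (\c.8)))) (\d.(d || true)))
step 3: [beta@0.0.0] ((if (if false then ((let u = 4 in u) == 0) else (if true then (let v = 5 in false) else (if false then true else false))) then (if (((\w.(\p.true)) 6) 3) then (\q.(8 - 2)) else (\r.(if true then 3 else 4))) else (if (if (if true then true else false) then (if true then true else true) else (if false then true else true)) then (\s.(if false then 4 else 6)) else (let t = ((\a.(\b.a)) 1) in (\c.8)))) (\d.(d || true)))
step 4: [if@0.0] ((if (if true then (let v = 5 in false) else (if false then true else false)) then (if (((\w.(\p.true)) 6) 3) then (\q.(8 - 2)) else (\r.(if true then 3 else 4))) else (if (if (if true then true else false) then (if true then true else true) else (if false then true else true)) then (\s.(if false then 4 else 6)) else (let t = ((\a.(\b.a)) 1) in (\c.8)))) (\d.(d || true)))
step 5: [if@0.0] ((if (let v = 5 in false) then (if (((\w.(\p.true)) 6) 3) then (\q.(8 - 2)) else (\r.(if true then 3 else 4))) else (if (if (if true then true else false) then (if true then true else true) else (if false then true else true)) then (\s.(if false then 4 else 6)) else (let t = ((\a.(\b.a)) 1) in (\c.8)))) (\d.(d || true)))
step 6: [let@0.0] ((if false then (if (((\w.(\p.true)) 6) 3) then (\q.(8 - 2)) else (\r.(if true then 3 else 4))) else (if (if (if true then true else false) then (if true then true else true) else (if false then true else true)) then (\s.(if false then 4 else 6)) else (let t = ((\a.(\b.a)) 1) in (\c.8)))) (\d.(d || true)))
step 7: [if@0] ((if (if (if true then true else false) then (if true then true else true) else (if false then true else true)) then (\s.(if false then 4 else 6)) else (let t = ((\a.(\b.a)) 1) in (\c.8))) (\d.(d || true)))
step 8: [if@0.0.0] ((if (if true then (if true then true else true) else (if false then true else true)) then (\s.(if false then 4 else 6)) else (let t = ((\a.(\b.a)) 1) in (\c.8))) (\d.(d || true)))
step 9: [if@0.0] ((if (if true then true else true) then (\s.(if false then 4 else 6)) else (let t = ((\a.(\b.a)) 1) in (\c.8))) (\d.(d || true)))
step 10: [if@0.0] ((if true then (\s.(if false then 4 else 6)) else (let t = ((\a.(\b.a)) 1) in (\c.8))) (\d.(d || true)))
step 11: [if@0] ((\s.(if false then 4 else 6)) (\d.(d || true)))
step 12: [beta@root] (if false then 4 else 6)
step 13: [if@root] 6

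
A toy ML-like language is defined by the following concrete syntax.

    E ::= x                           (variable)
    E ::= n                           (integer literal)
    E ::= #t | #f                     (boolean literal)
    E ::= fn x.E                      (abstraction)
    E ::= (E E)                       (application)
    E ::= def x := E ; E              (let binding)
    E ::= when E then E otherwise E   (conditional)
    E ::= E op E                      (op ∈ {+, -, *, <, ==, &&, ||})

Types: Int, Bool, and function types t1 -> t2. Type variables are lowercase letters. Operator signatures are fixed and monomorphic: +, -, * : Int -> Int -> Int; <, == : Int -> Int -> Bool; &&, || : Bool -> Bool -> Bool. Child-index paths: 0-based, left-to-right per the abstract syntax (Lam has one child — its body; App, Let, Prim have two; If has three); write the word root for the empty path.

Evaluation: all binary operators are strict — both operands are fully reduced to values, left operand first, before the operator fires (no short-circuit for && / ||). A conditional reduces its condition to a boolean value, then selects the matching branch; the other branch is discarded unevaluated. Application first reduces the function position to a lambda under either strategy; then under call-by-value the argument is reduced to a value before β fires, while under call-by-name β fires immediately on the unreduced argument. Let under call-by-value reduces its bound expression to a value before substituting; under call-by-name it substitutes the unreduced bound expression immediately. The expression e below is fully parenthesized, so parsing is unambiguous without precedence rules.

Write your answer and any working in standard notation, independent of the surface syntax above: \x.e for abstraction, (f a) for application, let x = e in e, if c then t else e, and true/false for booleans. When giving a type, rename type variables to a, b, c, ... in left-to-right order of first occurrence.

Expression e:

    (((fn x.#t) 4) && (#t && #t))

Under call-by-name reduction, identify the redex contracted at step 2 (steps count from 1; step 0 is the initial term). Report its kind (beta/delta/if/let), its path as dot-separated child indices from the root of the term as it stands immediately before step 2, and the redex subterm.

Answer: delta at 1 : (true && true)

Working:
step 0: (((\x.true) 4) && (true && true))
step 1: [beta@0] (true && (true && true))
step 2: [delta@1] (true && true)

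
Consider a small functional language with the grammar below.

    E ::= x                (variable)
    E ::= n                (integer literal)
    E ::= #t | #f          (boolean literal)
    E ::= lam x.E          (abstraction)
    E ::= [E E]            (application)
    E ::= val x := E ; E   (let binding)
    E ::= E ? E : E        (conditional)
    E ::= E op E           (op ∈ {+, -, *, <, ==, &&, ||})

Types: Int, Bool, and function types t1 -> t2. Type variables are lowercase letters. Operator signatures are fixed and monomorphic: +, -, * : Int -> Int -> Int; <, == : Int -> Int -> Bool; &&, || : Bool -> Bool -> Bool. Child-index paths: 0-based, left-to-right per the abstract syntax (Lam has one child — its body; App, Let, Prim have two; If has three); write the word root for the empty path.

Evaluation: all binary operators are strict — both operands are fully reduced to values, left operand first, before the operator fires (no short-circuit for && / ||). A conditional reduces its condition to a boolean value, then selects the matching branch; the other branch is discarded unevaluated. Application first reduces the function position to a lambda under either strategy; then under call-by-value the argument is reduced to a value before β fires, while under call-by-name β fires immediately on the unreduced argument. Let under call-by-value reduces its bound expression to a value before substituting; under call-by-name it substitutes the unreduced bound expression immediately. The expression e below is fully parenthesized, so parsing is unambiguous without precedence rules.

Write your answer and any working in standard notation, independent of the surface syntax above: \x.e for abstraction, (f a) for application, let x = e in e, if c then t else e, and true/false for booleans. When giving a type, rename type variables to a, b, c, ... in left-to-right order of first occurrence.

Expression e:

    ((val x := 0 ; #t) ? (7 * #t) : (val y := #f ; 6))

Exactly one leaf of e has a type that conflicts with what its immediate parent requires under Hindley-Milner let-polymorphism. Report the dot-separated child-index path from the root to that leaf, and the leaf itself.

Trace:
let x : Int
  unify Bool ~ Bool
  unify Int ~ Int
  unify Bool ~ Int
  FAIL: mismatch Bool ~ Int

Answer: 1.1 : true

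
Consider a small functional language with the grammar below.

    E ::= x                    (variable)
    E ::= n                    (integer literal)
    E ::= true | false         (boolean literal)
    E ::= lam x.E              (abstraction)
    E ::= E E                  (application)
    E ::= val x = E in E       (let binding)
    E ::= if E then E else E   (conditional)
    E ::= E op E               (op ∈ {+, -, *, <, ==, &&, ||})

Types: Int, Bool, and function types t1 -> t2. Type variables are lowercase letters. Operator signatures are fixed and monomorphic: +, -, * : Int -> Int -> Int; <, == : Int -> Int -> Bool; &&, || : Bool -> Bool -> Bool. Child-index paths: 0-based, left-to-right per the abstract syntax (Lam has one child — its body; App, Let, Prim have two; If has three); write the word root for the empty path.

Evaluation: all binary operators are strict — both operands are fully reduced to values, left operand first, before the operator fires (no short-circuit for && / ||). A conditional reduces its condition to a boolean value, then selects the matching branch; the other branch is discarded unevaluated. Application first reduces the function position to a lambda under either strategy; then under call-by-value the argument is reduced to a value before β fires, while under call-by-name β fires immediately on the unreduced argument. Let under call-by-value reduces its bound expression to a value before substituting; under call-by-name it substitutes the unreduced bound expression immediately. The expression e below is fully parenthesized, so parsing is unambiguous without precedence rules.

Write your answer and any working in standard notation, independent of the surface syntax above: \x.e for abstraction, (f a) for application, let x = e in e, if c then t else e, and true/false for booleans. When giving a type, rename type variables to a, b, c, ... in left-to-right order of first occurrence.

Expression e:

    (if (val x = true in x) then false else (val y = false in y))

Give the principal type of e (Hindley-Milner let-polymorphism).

Answer: Bool

Trace:
let x : Bool
x : Bool
  unify Bool ~ Bool
let y : Bool
y : Bool
  unify Bool ~ Bool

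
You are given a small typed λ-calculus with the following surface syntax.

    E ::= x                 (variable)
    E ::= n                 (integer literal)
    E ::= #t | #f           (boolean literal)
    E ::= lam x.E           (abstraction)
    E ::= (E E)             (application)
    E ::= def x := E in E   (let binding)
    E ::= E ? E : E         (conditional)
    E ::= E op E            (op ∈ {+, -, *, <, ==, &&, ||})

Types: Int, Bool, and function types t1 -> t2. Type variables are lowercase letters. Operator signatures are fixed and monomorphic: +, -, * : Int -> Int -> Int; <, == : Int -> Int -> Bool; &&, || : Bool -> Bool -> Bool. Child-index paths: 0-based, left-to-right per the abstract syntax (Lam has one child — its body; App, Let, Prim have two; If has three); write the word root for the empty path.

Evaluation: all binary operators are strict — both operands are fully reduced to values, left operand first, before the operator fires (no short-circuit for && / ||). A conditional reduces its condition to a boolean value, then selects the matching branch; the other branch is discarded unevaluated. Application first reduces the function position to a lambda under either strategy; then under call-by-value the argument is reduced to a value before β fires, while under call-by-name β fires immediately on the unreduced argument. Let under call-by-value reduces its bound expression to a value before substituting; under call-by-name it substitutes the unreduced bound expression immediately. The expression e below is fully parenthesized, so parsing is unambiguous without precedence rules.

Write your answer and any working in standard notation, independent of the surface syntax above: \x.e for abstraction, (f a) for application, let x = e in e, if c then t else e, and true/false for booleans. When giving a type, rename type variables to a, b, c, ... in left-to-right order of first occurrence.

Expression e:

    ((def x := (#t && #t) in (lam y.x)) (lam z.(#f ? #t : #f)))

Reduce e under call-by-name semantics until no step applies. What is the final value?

Working:
step 0: ((let x = (true && true) in (\y.x)) (\z.(if false then true else false)))
step 1: [let@0] ((\y.(true && true)) (\z.(if false then true else false)))
step 2: [beta@root] (true && true)
step 3: [delta@root] true

Answer: true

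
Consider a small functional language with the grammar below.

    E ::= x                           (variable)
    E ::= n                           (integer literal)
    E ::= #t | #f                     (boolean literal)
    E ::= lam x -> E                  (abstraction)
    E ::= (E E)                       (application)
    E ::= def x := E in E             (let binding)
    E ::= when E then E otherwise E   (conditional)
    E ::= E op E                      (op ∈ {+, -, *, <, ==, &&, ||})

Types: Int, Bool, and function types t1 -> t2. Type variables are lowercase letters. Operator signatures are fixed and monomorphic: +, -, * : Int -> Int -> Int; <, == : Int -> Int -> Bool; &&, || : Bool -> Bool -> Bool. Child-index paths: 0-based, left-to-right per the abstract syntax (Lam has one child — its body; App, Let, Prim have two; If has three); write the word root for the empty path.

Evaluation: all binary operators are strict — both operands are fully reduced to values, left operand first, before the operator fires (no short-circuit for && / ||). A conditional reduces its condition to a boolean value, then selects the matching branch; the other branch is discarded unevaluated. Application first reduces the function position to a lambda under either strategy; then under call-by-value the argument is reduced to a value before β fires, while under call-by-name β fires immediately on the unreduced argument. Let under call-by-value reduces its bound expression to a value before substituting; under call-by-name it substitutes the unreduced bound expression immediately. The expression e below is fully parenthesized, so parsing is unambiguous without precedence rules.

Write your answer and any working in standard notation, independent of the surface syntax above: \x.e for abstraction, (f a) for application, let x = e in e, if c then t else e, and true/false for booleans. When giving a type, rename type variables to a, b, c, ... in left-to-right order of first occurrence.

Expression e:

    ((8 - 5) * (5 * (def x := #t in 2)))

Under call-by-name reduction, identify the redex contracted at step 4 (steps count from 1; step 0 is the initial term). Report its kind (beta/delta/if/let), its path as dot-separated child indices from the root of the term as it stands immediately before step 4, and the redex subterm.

Answer: delta at root : (3 * 10)

Derivation:
step 0: ((8 - 5) * (5 * (let x = true in 2)))
step 1: [delta@0] (3 * (5 * (let x = true in 2)))
step 2: [let@1.1] (3 * (5 * 2))
step 3: [delta@1] (3 * 10)
step 4: [delta@root] 30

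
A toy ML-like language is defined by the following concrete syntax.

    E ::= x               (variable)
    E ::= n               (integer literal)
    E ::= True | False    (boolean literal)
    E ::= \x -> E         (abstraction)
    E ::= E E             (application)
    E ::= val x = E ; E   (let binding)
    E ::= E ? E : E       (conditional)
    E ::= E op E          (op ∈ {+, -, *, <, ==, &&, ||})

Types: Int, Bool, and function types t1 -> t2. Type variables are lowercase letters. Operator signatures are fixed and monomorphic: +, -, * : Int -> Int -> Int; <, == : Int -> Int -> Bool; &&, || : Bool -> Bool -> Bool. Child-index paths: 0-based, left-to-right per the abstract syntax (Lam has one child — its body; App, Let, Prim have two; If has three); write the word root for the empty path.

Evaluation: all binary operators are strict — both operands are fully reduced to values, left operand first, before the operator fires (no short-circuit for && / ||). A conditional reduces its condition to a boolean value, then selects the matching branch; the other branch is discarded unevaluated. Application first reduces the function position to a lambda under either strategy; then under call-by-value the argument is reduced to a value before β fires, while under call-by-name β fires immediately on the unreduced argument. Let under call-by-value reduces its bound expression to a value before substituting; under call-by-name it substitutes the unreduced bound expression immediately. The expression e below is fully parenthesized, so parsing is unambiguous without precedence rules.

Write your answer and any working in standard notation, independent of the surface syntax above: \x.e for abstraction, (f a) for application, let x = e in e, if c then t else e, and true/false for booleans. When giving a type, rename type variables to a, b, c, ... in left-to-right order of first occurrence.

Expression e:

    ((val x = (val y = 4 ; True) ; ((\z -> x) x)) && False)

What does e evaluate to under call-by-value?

Answer: false

Working:
step 0: ((let x = (let y = 4 in true) in ((\z.x) x)) && false)
step 1: [let@0.0] ((let x = true in ((\z.x) x)) && false)
step 2: [let@0] (((\z.true) true) && false)
step 3: [beta@0] (true && false)
step 4: [delta@root] false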